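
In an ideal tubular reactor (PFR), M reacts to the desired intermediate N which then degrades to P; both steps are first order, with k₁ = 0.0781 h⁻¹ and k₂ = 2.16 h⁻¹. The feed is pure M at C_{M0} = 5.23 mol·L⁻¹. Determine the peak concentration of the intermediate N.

Evaluating C_N at τ_opt = ln(k₂/k₁)/(k₂−k₁) gives C_{N,max}/C_{M0} = (k₁/k₂)^[k₂/(k₂−k₁)].
= (0.0781/2.16)^(2.16/(2.16−0.0781)) = (0.03616)^(1.038) = 0.03192.
C_{N,max} = 0.03192×5.23 = 0.167 mol·L⁻¹.

0.167 mol·L⁻¹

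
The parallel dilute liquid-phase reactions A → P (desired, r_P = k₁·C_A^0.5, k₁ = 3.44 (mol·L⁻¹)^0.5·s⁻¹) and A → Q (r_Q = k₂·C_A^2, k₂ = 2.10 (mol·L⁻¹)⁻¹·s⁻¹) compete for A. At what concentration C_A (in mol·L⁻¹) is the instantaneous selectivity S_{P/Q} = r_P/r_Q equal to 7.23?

0.372 mol·L⁻¹

S_{P/Q} = (k₁/k₂)·C_A^-1.5 ⇒ C_A = (S·k₂/k₁)^(1/(-1.5)).
= (7.23×2.10/3.44)^(-0.6667) = (4.414)^(-0.6667) = 0.372 mol·L⁻¹.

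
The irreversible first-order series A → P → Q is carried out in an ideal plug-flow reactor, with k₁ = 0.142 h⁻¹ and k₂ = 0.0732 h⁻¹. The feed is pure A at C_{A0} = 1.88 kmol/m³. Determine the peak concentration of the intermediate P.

0.929 kmol/m³

Evaluating C_P at τ_opt = ln(k₂/k₁)/(k₂−k₁) gives C_{P,max}/C_{A0} = (k₁/k₂)^[k₂/(k₂−k₁)].
= (0.142/0.0732)^(0.0732/(0.0732−0.142)) = (1.940)^(-1.064) = 0.4941.
C_{P,max} = 0.4941×1.88 = 0.929 kmol/m³.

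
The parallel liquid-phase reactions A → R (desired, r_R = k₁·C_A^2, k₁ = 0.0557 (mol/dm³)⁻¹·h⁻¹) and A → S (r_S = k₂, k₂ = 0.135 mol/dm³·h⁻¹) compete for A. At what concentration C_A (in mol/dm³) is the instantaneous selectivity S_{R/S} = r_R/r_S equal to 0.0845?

0.453 mol/dm³

S_{R/S} = (k₁/k₂)·C_A^2 ⇒ C_A = (S·k₂/k₁)^(0.5).
= (0.0845×0.135/0.0557)^(0.5) = (0.2048)^(0.5) = 0.453 mol/dm³.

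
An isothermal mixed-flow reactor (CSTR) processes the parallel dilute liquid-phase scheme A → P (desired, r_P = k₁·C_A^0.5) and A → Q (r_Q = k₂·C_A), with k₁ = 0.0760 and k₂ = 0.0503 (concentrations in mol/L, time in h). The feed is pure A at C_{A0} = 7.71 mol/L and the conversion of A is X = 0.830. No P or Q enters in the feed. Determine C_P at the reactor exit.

Exit C_A = C_{A0}(1−X) = 7.71×0.170 = 1.311 mol/L.
A CSTR operates uniformly at the exit composition, giving r_P = 0.08701 and r_Q = 0.06593 (each k·C_A^n at C_A = 1.311).
Fraction of consumed A going to P: r_P/(r_P+r_Q) = 0.5689.
C_P = 0.5689·C_{A0}·X = 0.5689×7.71×0.830 = 3.64 mol/L.

3.64 mol/L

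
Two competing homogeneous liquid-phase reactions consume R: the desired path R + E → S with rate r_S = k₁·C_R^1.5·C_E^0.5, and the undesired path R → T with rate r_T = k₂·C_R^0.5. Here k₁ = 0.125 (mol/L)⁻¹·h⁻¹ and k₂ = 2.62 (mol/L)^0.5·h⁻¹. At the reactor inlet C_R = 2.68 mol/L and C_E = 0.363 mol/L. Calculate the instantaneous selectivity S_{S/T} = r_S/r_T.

S_{S/T} = r_S/r_T = (k₁·C_R^1.5·C_E^0.5)/(k₂·C_R^0.5) = (k₁/k₂)·C_R·C_E^0.5.
= (0.125×2.680^1.5×0.3630^0.5) / (2.62×2.680^0.5) = 0.3304/4.289 = 0.0770.

0.0770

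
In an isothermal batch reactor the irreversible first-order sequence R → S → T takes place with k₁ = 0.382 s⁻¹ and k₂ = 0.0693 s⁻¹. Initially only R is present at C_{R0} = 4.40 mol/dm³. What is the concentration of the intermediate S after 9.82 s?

The intermediate concentration in a first-order A→B→C sequence is C_S = k₁C_{R0}(e^(−k₁t) − e^(−k₂t))/(k₂−k₁).
e^(−k₁t) = e^(−0.382×9.82) = e^(−3.751) = 0.02349; e^(−k₂t) = e^(−0.6805) = 0.5064.
C_S = 0.382×4.40/(0.0693−0.382) × (0.02349−0.5064) = (-5.375)×(-0.4829) = 2.595 mol/dm³.

2.60 mol/dm³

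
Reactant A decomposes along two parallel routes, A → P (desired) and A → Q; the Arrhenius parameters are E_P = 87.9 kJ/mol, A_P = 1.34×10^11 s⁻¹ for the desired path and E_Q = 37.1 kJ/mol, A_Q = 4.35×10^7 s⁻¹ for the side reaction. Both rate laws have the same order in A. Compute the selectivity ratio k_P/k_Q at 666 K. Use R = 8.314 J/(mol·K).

0.319

With equal orders, S_{P/Q} = k_P/k_Q = (A_P/A_Q)·exp[(E_Q−E_P)/(RT)].
(E_Q−E_P)/(RT) = (37.1−87.9)×10³/(8.314×666) = -50800/5537 = -9.174.
k_P/k_Q = (1.34×10^11/4.35×10^7)·exp(-9.174) = 3080 × 1.037×10^-4 = 0.319.
Since E_P > E_Q, raising the temperature improves selectivity toward P.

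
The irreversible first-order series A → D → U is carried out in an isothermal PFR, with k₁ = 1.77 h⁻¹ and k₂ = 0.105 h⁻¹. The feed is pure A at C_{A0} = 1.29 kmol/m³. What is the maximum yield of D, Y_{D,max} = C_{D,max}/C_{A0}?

For a first-order series the maximum intermediate yield is C_{D,max}/C_{A0} = (k₁/k₂)^[k₂/(k₂−k₁)].
= (1.77/0.105)^(0.105/(0.105−1.77)) = (16.86)^(-0.06306) = 0.8368.

0.837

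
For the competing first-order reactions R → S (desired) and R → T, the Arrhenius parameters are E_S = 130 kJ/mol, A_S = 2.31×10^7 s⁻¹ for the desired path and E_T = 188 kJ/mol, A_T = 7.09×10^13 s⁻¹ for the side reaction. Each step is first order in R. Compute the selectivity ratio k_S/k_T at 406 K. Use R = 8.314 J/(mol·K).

9.45

k_S/k_T = (A_S/A_T)·exp[−(E_S−E_T)/(RT)] = (A_S/A_T)·exp[(E_T−E_S)/(RT)].
(E_T−E_S)/(RT) = (188−130)×10³/(8.314×406) = 58000/3375 = 17.18.
k_S/k_T = (2.31×10^7/7.09×10^13)·exp(17.18) = 3.258×10^-7 × 2.900×10^7 = 9.45.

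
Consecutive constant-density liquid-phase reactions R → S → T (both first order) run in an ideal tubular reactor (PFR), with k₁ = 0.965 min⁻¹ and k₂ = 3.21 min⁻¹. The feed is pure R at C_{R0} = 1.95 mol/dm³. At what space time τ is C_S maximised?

For first-order series the maximum of C_S occurs at τ_opt = ln(k₂/k₁)/(k₂−k₁).
= ln(3.21/0.965)/(3.21−0.965) = ln(3.326)/2.245 = 1.202/2.245 = 0.535 min.

0.535 min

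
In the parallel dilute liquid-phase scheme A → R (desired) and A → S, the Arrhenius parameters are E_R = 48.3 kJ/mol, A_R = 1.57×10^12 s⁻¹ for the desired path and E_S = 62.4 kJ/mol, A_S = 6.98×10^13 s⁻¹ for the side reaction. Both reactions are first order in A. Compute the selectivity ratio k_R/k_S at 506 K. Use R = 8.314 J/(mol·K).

0.642

k_R/k_S = (A_R/A_S)·exp[−(E_R−E_S)/(RT)] = (A_R/A_S)·exp[(E_S−E_R)/(RT)].
(E_S−E_R)/(RT) = (62.4−48.3)×10³/(8.314×506) = 14100/4207 = 3.352.
k_R/k_S = (1.57×10^12/6.98×10^13)·exp(3.352) = 0.02249 × 28.55 = 0.642.
Since E_R < E_S, lowering the temperature improves selectivity toward R.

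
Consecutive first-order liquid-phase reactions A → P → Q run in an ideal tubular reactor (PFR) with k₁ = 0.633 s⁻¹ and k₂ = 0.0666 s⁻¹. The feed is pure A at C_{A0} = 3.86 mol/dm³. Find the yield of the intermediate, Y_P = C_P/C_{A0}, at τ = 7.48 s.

0.669

For first-order series with pure A initially, C_P(τ) = k₁C_{A0}/(k₂−k₁)·(e^(−k₁τ) − e^(−k₂τ)).
e^(−k₁τ) = e^(−0.633×7.48) = e^(−4.735) = 0.008784; e^(−k₂τ) = e^(−0.4982) = 0.6076.
C_P = 0.633×3.86/(0.0666−0.633) × (0.008784−0.6076) = (-4.314)×(-0.5989) = 2.583 mol/dm³.
Y_P = C_P/C_{A0} = 2.583/3.86 = 0.669.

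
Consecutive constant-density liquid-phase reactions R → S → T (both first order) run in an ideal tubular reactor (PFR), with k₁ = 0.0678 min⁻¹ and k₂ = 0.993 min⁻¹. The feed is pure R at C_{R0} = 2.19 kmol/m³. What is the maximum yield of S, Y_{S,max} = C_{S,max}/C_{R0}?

0.0561

For a first-order series the maximum intermediate yield is C_{S,max}/C_{R0} = (k₁/k₂)^[k₂/(k₂−k₁)].
= (0.0678/0.993)^(0.993/(0.993−0.0678)) = (0.06828)^(1.073) = 0.05609.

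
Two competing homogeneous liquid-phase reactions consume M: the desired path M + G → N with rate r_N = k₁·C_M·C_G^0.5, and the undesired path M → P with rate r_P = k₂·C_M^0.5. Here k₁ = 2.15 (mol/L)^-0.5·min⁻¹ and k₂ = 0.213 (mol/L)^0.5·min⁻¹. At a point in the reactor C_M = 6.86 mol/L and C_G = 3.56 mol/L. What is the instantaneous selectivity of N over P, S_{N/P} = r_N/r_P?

49.9

S_{N/P} = r_N/r_P = (k₁·C_M·C_G^0.5)/(k₂·C_M^0.5) = (k₁/k₂)·C_M^0.5·C_G^0.5.
= (2.15×6.860×3.560^0.5) / (0.213×6.860^0.5) = 27.83/0.5579 = 49.9.
Since the desired path is higher order in M, keeping C_M high (PFR or concentrated feed) favours N.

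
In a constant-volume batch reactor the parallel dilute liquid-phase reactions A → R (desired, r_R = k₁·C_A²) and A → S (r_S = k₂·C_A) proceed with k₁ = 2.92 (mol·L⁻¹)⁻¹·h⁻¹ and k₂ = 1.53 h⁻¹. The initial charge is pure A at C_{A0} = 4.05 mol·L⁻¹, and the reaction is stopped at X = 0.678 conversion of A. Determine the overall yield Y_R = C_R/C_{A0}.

C_A = C_{A0}(1−X) = 1.304 mol·L⁻¹.
Along a PFR/batch, dC_S/dC_A = −r_S/(r_R+r_S) = −k₂/(k₂+k₁·C_A).
Integrating from C_{A0} to C_A: C_S = (1.53/2.92)·ln[(1.53+2.92·4.05)/(1.53+2.92·1.30)] = 0.5240·ln(13.36/5.338) = 0.4805 mol·L⁻¹.
Then C_R = (C_{A0}−C_A) − C_S = 2.746 − 0.4805 = 2.265 mol·L⁻¹.
Y_R = C_R/C_{A0} = 2.265/4.05 = 0.559.

0.559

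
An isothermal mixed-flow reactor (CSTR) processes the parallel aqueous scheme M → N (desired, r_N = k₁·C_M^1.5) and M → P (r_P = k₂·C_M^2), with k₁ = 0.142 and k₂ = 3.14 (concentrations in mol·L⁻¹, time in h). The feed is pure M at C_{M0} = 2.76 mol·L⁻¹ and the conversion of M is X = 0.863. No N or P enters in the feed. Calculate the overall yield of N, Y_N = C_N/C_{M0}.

0.0591

Exit C_M = C_{M0}(1−X) = 2.76×0.137 = 0.3781 mol·L⁻¹.
Rates in a CSTR are evaluated at the outlet concentration: r_N = 0.142×0.3781^1.5 = 0.03302, r_P = 3.14×0.3781^2 = 0.4489.
Fraction of consumed M going to N: r_N/(r_N+r_P) = 0.06851.
C_N = 0.06851·C_{M0}·X = 0.06851×2.76×0.863 = 0.163 mol·L⁻¹; Y_N = C_N/C_{M0} = 0.0591.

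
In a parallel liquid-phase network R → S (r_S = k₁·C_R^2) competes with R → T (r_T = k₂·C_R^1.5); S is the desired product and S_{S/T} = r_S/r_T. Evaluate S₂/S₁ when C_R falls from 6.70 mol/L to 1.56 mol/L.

0.483

S_{S/T} = (k₁/k₂)·C_R^0.5, so S₂/S₁ = (C_{R,2}/C_{R,1})^0.5.
= (1.56/6.70)^0.5 = (0.2328)^0.5 = 0.483.
Selectivity toward S falls as C_R falls — high-concentration operation is favoured.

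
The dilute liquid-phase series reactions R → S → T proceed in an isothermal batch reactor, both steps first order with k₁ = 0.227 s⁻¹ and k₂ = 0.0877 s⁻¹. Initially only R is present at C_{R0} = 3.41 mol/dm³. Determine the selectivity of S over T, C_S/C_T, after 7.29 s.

Solving the coupled first-order balances gives C_S(t) = [k₁/(k₂−k₁)]·C_{R0}·(e^(−k₁t) − e^(−k₂t)).
e^(−k₁t) = e^(−0.227×7.29) = e^(−1.655) = 0.1911; e^(−k₂t) = e^(−0.6393) = 0.5276.
C_S = 0.227×3.41/(0.0877−0.227) × (0.1911−0.5276) = (-5.557)×(-0.3365) = 1.870 mol/dm³.
C_R = C_{R0}e^(−k₁t) = 0.6517 mol/dm³, so C_T = C_{R0}−C_R−C_S = 0.8883 mol/dm³; C_S/C_T = 2.11.

2.11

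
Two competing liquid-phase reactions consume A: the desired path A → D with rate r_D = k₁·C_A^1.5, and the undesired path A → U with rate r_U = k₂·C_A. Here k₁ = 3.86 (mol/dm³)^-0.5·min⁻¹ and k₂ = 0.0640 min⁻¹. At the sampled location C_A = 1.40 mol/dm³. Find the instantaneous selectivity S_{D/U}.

71.4

S_{D/U} = r_D/r_U = (k₁·C_A^1.5)/(k₂·C_A) = (k₁/k₂)·C_A^0.5.
= (3.86×1.400^1.5) / (0.0640×1.400) = 6.394/0.08960 = 71.4.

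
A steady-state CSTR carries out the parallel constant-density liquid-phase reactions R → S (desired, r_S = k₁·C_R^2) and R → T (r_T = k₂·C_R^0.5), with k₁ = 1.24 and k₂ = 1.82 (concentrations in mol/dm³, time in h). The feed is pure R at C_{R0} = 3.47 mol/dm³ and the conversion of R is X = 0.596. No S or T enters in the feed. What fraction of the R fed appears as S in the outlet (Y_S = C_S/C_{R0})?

0.316

Exit C_R = C_{R0}(1−X) = 3.47×0.404 = 1.402 mol/dm³.
In a CSTR the entire volume is at exit conditions, so r_S = 1.24×1.402^2 = 2.437 and r_T = 1.82×1.402^0.5 = 2.155.
Fraction of consumed R going to S: r_S/(r_S+r_T) = 0.5307.
C_S = 0.5307·C_{R0}·X = 0.5307×3.47×0.596 = 1.10 mol/dm³; Y_S = C_S/C_{R0} = 0.316.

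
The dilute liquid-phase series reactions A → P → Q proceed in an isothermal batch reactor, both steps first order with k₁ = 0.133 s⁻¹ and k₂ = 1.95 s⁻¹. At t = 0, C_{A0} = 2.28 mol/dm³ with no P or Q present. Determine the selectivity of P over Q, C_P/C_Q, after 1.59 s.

0.415

For first-order series with pure A initially, C_P(t) = k₁C_{A0}/(k₂−k₁)·(e^(−k₁t) − e^(−k₂t)).
e^(−k₁t) = e^(−0.133×1.59) = e^(−0.2115) = 0.8094; e^(−k₂t) = e^(−3.101) = 0.04503.
C_P = 0.133×2.28/(1.95−0.133) × (0.8094−0.04503) = 0.1669×0.7644 = 0.1276 mol/dm³.
C_A = C_{A0}e^(−k₁t) = 1.845 mol/dm³, so C_Q = C_{A0}−C_A−C_P = 0.3070 mol/dm³; C_P/C_Q = 0.415.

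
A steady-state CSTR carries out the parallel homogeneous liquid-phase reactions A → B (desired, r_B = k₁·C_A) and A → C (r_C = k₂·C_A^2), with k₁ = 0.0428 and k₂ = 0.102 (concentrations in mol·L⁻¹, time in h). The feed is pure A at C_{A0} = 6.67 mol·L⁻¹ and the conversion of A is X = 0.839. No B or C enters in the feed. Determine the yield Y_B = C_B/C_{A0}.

0.236

Exit C_A = C_{A0}(1−X) = 6.67×0.161 = 1.074 mol·L⁻¹.
Rates in a CSTR are evaluated at the outlet concentration: r_B = 0.0428×1.074 = 0.04596, r_C = 0.102×1.074^2 = 0.1176.
Fraction of consumed A going to B: r_B/(r_B+r_C) = 0.2810.
C_B = 0.2810·C_{A0}·X = 0.2810×6.67×0.839 = 1.57 mol·L⁻¹; Y_B = C_B/C_{A0} = 0.236.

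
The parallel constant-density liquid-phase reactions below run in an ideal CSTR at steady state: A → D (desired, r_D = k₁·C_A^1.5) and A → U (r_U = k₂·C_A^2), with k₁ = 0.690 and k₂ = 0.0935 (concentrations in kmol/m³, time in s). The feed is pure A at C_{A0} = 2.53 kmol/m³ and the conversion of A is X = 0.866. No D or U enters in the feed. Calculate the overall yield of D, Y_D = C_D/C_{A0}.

0.803

Exit C_A = C_{A0}(1−X) = 2.53×0.134 = 0.3390 kmol/m³.
In a CSTR the entire volume is at exit conditions, so r_D = 0.690×0.3390^1.5 = 0.1362 and r_U = 0.0935×0.3390^2 = 0.01075.
Fraction of consumed A going to D: r_D/(r_D+r_U) = 0.9269.
C_D = 0.9269·C_{A0}·X = 0.9269×2.53×0.866 = 2.03 kmol/m³; Y_D = C_D/C_{A0} = 0.803.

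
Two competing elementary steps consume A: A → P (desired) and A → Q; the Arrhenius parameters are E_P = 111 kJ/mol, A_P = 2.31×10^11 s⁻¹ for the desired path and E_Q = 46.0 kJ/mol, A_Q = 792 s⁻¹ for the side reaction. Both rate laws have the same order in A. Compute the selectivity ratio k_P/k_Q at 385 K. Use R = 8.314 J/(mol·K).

0.442

With equal orders, S_{P/Q} = k_P/k_Q = (A_P/A_Q)·exp[(E_Q−E_P)/(RT)].
(E_Q−E_P)/(RT) = (46.0−111)×10³/(8.314×385) = -65000/3201 = -20.31.
k_P/k_Q = (2.31×10^11/792)·exp(-20.31) = 2.917×10^8 × 1.517×10^-9 = 0.442.
Since E_P > E_Q, raising the temperature improves selectivity toward P.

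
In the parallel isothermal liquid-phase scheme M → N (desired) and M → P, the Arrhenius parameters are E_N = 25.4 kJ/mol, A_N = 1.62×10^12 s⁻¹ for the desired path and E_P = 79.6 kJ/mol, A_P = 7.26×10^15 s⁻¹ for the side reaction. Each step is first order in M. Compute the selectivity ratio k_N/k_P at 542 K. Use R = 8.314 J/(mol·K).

Since both paths have the same order in M, the concentration cancels and S_{N/P} = k_N/k_P = (A_N/A_P)·exp[(E_P−E_N)/(RT)].
(E_P−E_N)/(RT) = (79.6−25.4)×10³/(8.314×542) = 54200/4506 = 12.03.
k_N/k_P = (1.62×10^12/7.26×10^15)·exp(12.03) = 2.231×10^-4 × 1.674×10^5 = 37.3.
Since E_N < E_P, lowering the temperature improves selectivity toward N.

37.3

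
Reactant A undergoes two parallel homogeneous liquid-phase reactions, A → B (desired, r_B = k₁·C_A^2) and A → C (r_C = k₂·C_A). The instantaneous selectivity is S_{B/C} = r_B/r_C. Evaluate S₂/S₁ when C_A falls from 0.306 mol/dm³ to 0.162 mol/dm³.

S_{B/C} = (k₁/k₂)·C_A, so S₂/S₁ = (C_{A,2}/C_{A,1}).
= 0.162/0.306 = 0.529.
Selectivity toward B falls as C_A falls — high-concentration operation is favoured.

0.529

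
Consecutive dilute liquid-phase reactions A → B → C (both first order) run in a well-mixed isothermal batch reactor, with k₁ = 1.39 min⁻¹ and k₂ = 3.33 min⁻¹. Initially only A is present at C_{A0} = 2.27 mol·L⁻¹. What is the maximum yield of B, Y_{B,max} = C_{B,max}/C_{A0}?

0.223

At the optimum, C_{B,max}/C_{A0} = (k₁/k₂)^[k₂/(k₂−k₁)].
= (1.39/3.33)^(3.33/(3.33−1.39)) = (0.4174)^(1.716) = 0.2232.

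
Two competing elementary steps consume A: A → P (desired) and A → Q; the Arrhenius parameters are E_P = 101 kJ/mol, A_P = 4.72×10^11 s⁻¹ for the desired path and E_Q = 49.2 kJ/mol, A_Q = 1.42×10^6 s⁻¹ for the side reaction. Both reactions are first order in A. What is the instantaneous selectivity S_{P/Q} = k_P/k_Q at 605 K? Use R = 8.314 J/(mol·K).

11.2

k_P/k_Q = (A_P/A_Q)·exp[−(E_P−E_Q)/(RT)] = (A_P/A_Q)·exp[(E_Q−E_P)/(RT)].
(E_Q−E_P)/(RT) = (49.2−101)×10³/(8.314×605) = -51800/5030 = -10.30.
k_P/k_Q = (4.72×10^11/1.42×10^6)·exp(-10.30) = 3.324×10^5 × 3.369×10^-5 = 11.2.
Since E_P > E_Q, raising the temperature improves selectivity toward P.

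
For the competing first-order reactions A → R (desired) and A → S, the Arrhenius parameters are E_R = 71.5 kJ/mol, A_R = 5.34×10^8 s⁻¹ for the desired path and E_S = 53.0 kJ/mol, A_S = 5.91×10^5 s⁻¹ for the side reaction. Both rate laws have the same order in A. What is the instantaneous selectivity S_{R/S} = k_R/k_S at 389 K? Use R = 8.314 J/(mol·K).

With equal orders, S_{R/S} = k_R/k_S = (A_R/A_S)·exp[(E_S−E_R)/(RT)].
(E_S−E_R)/(RT) = (53.0−71.5)×10³/(8.314×389) = -18500/3234 = -5.720.
k_R/k_S = (5.34×10^8/5.91×10^5)·exp(-5.720) = 903.6 × 0.003279 = 2.96.

2.96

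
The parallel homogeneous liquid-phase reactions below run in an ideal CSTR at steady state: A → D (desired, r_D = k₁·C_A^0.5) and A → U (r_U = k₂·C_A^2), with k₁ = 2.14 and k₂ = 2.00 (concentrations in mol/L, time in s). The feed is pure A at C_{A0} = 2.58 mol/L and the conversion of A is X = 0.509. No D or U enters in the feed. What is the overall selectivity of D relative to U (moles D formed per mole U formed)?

Exit C_A = C_{A0}(1−X) = 2.58×0.491 = 1.267 mol/L.
Rates in a CSTR are evaluated at the outlet concentration: r_D = 2.14×1.267^0.5 = 2.409, r_U = 2.00×1.267^2 = 3.209.
Overall selectivity = C_D/C_U = r_Dτ/(r_Uτ) = r_D/r_U = 0.750.

0.750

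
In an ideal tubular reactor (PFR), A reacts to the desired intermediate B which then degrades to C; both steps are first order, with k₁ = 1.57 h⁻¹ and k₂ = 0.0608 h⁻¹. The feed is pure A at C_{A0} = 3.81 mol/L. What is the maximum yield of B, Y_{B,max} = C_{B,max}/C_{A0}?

Evaluating C_B at τ_opt = ln(k₂/k₁)/(k₂−k₁) gives C_{B,max}/C_{A0} = (k₁/k₂)^[k₂/(k₂−k₁)].
= (1.57/0.0608)^(0.0608/(0.0608−1.57)) = (25.82)^(-0.04029) = 0.8772.

0.877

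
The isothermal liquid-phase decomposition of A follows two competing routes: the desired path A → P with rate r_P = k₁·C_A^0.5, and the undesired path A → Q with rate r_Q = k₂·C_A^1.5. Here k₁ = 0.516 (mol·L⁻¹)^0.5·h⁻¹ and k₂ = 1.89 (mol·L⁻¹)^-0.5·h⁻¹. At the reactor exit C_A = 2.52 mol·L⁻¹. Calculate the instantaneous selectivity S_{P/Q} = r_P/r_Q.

S_{P/Q} = r_P/r_Q = (k₁·C_A^0.5)/(k₂·C_A^1.5) = (k₁/k₂)·C_A⁻¹.
= (0.516×2.520^0.5) / (1.89×2.520^1.5) = 0.8191/7.561 = 0.108.

0.108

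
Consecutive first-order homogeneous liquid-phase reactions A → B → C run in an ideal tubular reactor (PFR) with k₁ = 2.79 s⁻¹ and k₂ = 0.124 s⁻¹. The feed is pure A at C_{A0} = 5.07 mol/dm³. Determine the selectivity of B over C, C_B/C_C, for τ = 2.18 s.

The intermediate concentration in a first-order A→B→C sequence is C_B = k₁C_{A0}(e^(−k₁τ) − e^(−k₂τ))/(k₂−k₁).
e^(−k₁τ) = e^(−2.79×2.18) = e^(−6.082) = 0.002283; e^(−k₂τ) = e^(−0.2703) = 0.7631.
C_B = 2.79×5.07/(0.124−2.79) × (0.002283−0.7631) = (-5.306)×(-0.7609) = 4.037 mol/dm³.
C_A = C_{A0}e^(−k₁τ) = 0.01158 mol/dm³, so C_C = C_{A0}−C_A−C_B = 1.021 mol/dm³; C_B/C_C = 3.95.

3.95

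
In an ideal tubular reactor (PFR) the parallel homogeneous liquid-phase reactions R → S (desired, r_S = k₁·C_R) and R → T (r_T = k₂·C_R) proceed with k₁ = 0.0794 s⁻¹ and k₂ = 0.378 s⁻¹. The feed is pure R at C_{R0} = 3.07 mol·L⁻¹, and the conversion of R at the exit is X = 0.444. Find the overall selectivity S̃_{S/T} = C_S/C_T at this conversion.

0.210

C_R = C_{R0}(1−X) = 1.707 mol·L⁻¹.
Both paths are first order in R, so the instantaneous fraction to S is constant: dC_S/d(−C_R) = k₁/(k₁+k₂) = 0.1736.
C_S = 0.1736·(C_{R0}−C_R) = 0.1736×1.363 = 0.237 mol·L⁻¹.
C_T = (C_{R0}−C_R)−C_S = 1.126 mol·L⁻¹; S̃_{S/T} = 0.2366/1.126 = 0.210.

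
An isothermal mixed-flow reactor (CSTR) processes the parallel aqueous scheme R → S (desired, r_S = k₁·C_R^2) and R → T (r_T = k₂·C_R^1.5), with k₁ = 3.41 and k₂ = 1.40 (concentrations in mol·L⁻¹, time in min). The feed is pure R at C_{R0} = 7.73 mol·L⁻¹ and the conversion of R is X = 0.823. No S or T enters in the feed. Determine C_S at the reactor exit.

Exit C_R = C_{R0}(1−X) = 7.73×0.177 = 1.368 mol·L⁻¹.
Rates in a CSTR are evaluated at the outlet concentration: r_S = 3.41×1.368^2 = 6.384, r_T = 1.40×1.368^1.5 = 2.241.
Fraction of consumed R going to S: r_S/(r_S+r_T) = 0.7402.
C_S = 0.7402·C_{R0}·X = 0.7402×7.73×0.823 = 4.71 mol·L⁻¹.

4.71 mol·L⁻¹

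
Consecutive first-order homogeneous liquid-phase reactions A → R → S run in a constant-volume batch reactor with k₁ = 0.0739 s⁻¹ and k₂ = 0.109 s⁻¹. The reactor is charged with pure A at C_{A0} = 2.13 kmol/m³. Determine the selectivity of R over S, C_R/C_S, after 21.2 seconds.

The intermediate concentration in a first-order A→B→C sequence is C_R = k₁C_{A0}(e^(−k₁t) − e^(−k₂t))/(k₂−k₁).
e^(−k₁t) = e^(−0.0739×21.2) = e^(−1.567) = 0.2087; e^(−k₂t) = e^(−2.311) = 0.09918.
C_R = 0.0739×2.13/(0.109−0.0739) × (0.2087−0.09918) = 4.485×0.1096 = 0.4913 kmol/m³.
C_A = C_{A0}e^(−k₁t) = 0.4446 kmol/m³, so C_S = C_{A0}−C_A−C_R = 1.194 kmol/m³; C_R/C_S = 0.411.

0.411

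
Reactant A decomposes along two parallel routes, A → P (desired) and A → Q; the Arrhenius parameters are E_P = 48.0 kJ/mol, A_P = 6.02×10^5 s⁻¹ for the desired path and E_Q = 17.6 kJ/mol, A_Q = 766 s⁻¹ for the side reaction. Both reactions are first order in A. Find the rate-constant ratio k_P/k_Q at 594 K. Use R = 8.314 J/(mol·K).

1.67

With equal orders, S_{P/Q} = k_P/k_Q = (A_P/A_Q)·exp[(E_Q−E_P)/(RT)].
(E_Q−E_P)/(RT) = (17.6−48.0)×10³/(8.314×594) = -30400/4939 = -6.156.
k_P/k_Q = (6.02×10^5/766)·exp(-6.156) = 785.9 × 0.002121 = 1.67.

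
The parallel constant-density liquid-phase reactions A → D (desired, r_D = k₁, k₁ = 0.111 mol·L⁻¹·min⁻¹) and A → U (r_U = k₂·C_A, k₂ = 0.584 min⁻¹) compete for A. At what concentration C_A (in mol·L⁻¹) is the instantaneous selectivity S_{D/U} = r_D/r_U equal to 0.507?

S_{D/U} = (k₁/k₂)·C_A⁻¹ ⇒ C_A = (S·k₂/k₁)^(-1).
= (0.507×0.584/0.111)^(-1) = (2.667)^(-1) = 0.375 mol·L⁻¹.

0.375 mol·L⁻¹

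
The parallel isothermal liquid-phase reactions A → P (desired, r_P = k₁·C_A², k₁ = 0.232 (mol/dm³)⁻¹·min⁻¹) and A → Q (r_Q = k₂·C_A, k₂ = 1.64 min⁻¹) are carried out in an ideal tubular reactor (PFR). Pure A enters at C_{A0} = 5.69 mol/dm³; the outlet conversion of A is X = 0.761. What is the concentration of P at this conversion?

1.40 mol/dm³

C_A = C_{A0}(1−X) = 1.360 mol/dm³.
Along a PFR/batch, dC_Q/dC_A = −r_Q/(r_P+r_Q) = −k₂/(k₂+k₁·C_A).
Integrating from C_{A0} to C_A: C_Q = (1.64/0.232)·ln[(1.64+0.232·5.69)/(1.64+0.232·1.36)] = 7.069·ln(2.960/1.955) = 2.931 mol/dm³.
Then C_P = (C_{A0}−C_A) − C_Q = 4.330 − 2.931 = 1.400 mol/dm³.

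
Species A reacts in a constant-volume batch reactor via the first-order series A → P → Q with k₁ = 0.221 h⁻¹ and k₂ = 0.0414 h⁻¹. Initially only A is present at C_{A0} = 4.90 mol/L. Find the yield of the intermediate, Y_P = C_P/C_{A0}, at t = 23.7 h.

For first-order series with pure A initially, C_P(t) = k₁C_{A0}/(k₂−k₁)·(e^(−k₁t) − e^(−k₂t)).
e^(−k₁t) = e^(−0.221×23.7) = e^(−5.238) = 0.005312; e^(−k₂t) = e^(−0.9812) = 0.3749.
C_P = 0.221×4.90/(0.0414−0.221) × (0.005312−0.3749) = (-6.030)×(-0.3696) = 2.228 mol/L.
Y_P = C_P/C_{A0} = 2.228/4.90 = 0.455.

0.455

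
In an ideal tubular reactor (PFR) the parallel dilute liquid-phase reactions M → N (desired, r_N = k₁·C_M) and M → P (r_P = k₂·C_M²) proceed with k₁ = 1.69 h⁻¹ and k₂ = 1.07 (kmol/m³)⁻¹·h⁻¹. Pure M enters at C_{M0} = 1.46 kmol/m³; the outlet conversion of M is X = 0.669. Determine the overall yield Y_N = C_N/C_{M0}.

C_M = C_{M0}(1−X) = 0.4833 kmol/m³.
Along a PFR/batch, dC_N/dC_M = −r_N/(r_N+r_P) = −k₁/(k₁+k₂·C_M).
Integrating from C_{M0} to C_M: C_N = (1.69/1.07)·ln[(1.69+1.07·1.46)/(1.69+1.07·0.483)] = 1.579·ln(3.252/2.207) = 0.6123 kmol/m³.
Y_N = C_N/C_{M0} = 0.6123/1.46 = 0.419.

0.419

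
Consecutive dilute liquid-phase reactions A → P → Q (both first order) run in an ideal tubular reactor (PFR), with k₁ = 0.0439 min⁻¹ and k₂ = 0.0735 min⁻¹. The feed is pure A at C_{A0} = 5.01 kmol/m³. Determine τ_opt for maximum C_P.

17.4 min

Setting dC_P/dτ = 0 gives τ_opt = ln(k₂/k₁)/(k₂−k₁).
= ln(0.0735/0.0439)/(0.0735−0.0439) = ln(1.674)/0.02960 = 0.5154/0.02960 = 17.4 min.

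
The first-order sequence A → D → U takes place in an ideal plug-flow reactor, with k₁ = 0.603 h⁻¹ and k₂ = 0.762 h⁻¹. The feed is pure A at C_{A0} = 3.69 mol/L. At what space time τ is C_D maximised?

The intermediate peaks when r₁ = r₂, i.e. k₁e^(−k₁τ) = k₂e^(−k₂τ), giving τ_opt = ln(k₂/k₁)/(k₂−k₁).
= ln(0.762/0.603)/(0.762−0.603) = ln(1.264)/0.1590 = 0.2340/0.1590 = 1.47 h.

1.47 h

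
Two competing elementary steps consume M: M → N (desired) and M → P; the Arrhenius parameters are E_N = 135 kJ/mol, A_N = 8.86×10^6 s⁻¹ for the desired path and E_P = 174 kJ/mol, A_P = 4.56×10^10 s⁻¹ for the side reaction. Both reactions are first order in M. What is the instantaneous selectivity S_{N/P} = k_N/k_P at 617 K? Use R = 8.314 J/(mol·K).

0.389

Since both paths have the same order in M, the concentration cancels and S_{N/P} = k_N/k_P = (A_N/A_P)·exp[(E_P−E_N)/(RT)].
(E_P−E_N)/(RT) = (174−135)×10³/(8.314×617) = 39000/5130 = 7.603.
k_N/k_P = (8.86×10^6/4.56×10^10)·exp(7.603) = 1.943×10^-4 × 2004 = 0.389.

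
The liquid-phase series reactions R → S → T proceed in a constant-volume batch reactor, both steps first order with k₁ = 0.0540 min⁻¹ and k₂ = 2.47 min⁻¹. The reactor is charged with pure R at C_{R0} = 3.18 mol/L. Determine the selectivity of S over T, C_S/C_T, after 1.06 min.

The intermediate concentration in a first-order A→B→C sequence is C_S = k₁C_{R0}(e^(−k₁t) − e^(−k₂t))/(k₂−k₁).
e^(−k₁t) = e^(−0.0540×1.06) = e^(−0.05724) = 0.9444; e^(−k₂t) = e^(−2.618) = 0.07293.
C_S = 0.0540×3.18/(2.47−0.0540) × (0.9444−0.07293) = 0.07108×0.8714 = 0.06194 mol/L.
C_R = C_{R0}e^(−k₁t) = 3.003 mol/L, so C_T = C_{R0}−C_R−C_S = 0.1150 mol/L; C_S/C_T = 0.539.

0.539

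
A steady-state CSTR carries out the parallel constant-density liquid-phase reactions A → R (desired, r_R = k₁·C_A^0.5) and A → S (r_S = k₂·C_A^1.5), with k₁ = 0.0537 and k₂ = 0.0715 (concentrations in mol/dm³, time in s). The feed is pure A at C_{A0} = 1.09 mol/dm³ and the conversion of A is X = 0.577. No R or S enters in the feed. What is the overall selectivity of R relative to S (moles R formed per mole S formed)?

1.63

Exit C_A = C_{A0}(1−X) = 1.09×0.423 = 0.4611 mol/dm³.
Rates in a CSTR are evaluated at the outlet concentration: r_R = 0.0537×0.4611^0.5 = 0.03646, r_S = 0.0715×0.4611^1.5 = 0.02238.
Overall selectivity = C_R/C_S = r_Rτ/(r_Sτ) = r_R/r_S = 1.63.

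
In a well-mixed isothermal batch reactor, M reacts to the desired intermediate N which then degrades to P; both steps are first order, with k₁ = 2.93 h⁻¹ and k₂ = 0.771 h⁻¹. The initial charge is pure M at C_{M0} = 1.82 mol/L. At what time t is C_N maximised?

Setting dC_N/dt = 0 gives t_opt = ln(k₂/k₁)/(k₂−k₁).
= ln(0.771/2.93)/(0.771−2.93) = ln(0.2631)/-2.159 = -1.335/-2.159 = 0.618 h.

0.618 h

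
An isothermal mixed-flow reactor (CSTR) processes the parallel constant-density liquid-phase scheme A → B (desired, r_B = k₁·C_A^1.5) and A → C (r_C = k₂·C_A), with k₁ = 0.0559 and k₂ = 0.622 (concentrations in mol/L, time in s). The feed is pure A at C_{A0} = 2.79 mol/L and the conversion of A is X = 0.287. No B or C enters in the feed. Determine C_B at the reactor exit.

Exit C_A = C_{A0}(1−X) = 2.79×0.713 = 1.989 mol/L.
In a CSTR the entire volume is at exit conditions, so r_B = 0.0559×1.989^1.5 = 0.1568 and r_C = 0.622×1.989 = 1.237.
Fraction of consumed A going to B: r_B/(r_B+r_C) = 0.1125.
C_B = 0.1125·C_{A0}·X = 0.1125×2.79×0.287 = 0.0901 mol/L.

0.0901 mol/L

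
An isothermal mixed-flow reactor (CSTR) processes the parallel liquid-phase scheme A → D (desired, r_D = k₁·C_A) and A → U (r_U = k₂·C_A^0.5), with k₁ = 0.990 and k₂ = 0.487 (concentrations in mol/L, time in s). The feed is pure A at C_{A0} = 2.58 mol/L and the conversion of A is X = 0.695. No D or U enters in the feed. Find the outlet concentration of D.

1.15 mol/L

Exit C_A = C_{A0}(1−X) = 2.58×0.305 = 0.7869 mol/L.
In a CSTR the entire volume is at exit conditions, so r_D = 0.990×0.7869 = 0.7790 and r_U = 0.487×0.7869^0.5 = 0.4320.
Fraction of consumed A going to D: r_D/(r_D+r_U) = 0.6433.
C_D = 0.6433·C_{A0}·X = 0.6433×2.58×0.695 = 1.15 mol/L.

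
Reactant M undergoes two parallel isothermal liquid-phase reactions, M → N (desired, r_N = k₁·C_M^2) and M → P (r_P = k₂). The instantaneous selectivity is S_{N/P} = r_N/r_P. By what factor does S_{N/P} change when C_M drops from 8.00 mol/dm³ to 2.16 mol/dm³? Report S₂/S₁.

0.0729

S_{N/P} = (k₁/k₂)·C_M^2, so S₂/S₁ = (C_{M,2}/C_{M,1})^2.
= (2.16/8.00)^2 = (0.2700)^2 = 0.0729.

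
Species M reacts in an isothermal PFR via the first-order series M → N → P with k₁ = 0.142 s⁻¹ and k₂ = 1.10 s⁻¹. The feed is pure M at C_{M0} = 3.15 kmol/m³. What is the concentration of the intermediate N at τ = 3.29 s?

0.280 kmol/m³

Solving the coupled first-order balances gives C_N(τ) = [k₁/(k₂−k₁)]·C_{M0}·(e^(−k₁τ) − e^(−k₂τ)).
e^(−k₁τ) = e^(−0.142×3.29) = e^(−0.4672) = 0.6268; e^(−k₂τ) = e^(−3.619) = 0.02681.
C_N = 0.142×3.15/(1.10−0.142) × (0.6268−0.02681) = 0.4669×0.6000 = 0.2801 kmol/m³.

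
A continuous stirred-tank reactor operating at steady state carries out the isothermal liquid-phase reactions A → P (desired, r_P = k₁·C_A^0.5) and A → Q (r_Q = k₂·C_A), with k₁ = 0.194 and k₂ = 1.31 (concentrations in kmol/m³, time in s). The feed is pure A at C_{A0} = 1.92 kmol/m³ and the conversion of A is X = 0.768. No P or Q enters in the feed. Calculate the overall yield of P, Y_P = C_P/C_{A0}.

0.139

Exit C_A = C_{A0}(1−X) = 1.92×0.232 = 0.4454 kmol/m³.
Rates in a CSTR are evaluated at the outlet concentration: r_P = 0.194×0.4454^0.5 = 0.1295, r_Q = 1.31×0.4454 = 0.5835.
Fraction of consumed A going to P: r_P/(r_P+r_Q) = 0.1816.
C_P = 0.1816·C_{A0}·X = 0.1816×1.92×0.768 = 0.268 kmol/m³; Y_P = C_P/C_{A0} = 0.139.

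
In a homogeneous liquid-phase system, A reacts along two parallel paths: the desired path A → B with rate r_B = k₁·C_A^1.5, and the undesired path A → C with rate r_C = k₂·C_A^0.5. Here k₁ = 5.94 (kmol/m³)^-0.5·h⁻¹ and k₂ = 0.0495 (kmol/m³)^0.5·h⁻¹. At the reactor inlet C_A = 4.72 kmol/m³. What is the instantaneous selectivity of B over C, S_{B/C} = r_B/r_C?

566

S_{B/C} = r_B/r_C = (k₁·C_A^1.5)/(k₂·C_A^0.5) = (k₁/k₂)·C_A.
= (5.94×4.720^1.5) / (0.0495×4.720^0.5) = 60.91/0.1075 = 566.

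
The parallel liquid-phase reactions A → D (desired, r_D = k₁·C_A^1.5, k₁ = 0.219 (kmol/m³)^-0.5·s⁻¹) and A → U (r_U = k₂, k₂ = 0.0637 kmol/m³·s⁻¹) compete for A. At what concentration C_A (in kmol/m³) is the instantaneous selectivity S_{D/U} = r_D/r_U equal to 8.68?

1.85 kmol/m³

S_{D/U} = (k₁/k₂)·C_A^1.5 ⇒ C_A = (S·k₂/k₁)^(1/1.5).
= (8.68×0.0637/0.219)^(0.6667) = (2.525)^(0.6667) = 1.85 kmol/m³.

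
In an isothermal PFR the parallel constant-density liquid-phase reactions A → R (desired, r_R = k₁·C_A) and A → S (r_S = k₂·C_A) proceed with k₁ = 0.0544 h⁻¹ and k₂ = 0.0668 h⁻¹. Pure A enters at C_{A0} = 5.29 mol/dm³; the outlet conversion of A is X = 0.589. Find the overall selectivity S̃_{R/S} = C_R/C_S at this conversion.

0.814

C_A = C_{A0}(1−X) = 2.174 mol/dm³.
Both paths are first order in A, so the instantaneous fraction to R is constant: dC_R/d(−C_A) = k₁/(k₁+k₂) = 0.4488.
C_R = 0.4488·(C_{A0}−C_A) = 0.4488×3.116 = 1.40 mol/dm³.
C_S = (C_{A0}−C_A)−C_R = 1.717 mol/dm³; S̃_{R/S} = 1.399/1.717 = 0.814.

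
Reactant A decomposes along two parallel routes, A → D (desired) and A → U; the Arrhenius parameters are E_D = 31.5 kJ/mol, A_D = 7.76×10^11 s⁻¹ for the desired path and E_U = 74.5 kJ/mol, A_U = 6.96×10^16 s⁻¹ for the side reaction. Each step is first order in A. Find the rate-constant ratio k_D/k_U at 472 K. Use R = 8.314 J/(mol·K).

With equal orders, S_{D/U} = k_D/k_U = (A_D/A_U)·exp[(E_U−E_D)/(RT)].
(E_U−E_D)/(RT) = (74.5−31.5)×10³/(8.314×472) = 43000/3924 = 10.96.
k_D/k_U = (7.76×10^11/6.96×10^16)·exp(10.96) = 1.115×10^-5 × 57390 = 0.640.

0.640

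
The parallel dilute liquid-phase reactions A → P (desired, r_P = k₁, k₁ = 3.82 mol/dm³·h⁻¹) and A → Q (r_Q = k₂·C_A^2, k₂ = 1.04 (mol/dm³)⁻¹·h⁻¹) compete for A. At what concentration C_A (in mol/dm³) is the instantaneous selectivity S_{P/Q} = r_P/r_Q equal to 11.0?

0.578 mol/dm³

S_{P/Q} = (k₁/k₂)·C_A^-2 ⇒ C_A = (S·k₂/k₁)^(-0.5).
= (11.0×1.04/3.82)^(-0.5) = (2.995)^(-0.5) = 0.578 mol/dm³.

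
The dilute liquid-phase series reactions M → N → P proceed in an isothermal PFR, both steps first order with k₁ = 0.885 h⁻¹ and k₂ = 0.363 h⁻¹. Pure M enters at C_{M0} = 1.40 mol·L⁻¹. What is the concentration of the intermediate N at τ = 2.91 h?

0.645 mol·L⁻¹

Solving the coupled first-order balances gives C_N(τ) = [k₁/(k₂−k₁)]·C_{M0}·(e^(−k₁τ) − e^(−k₂τ)).
e^(−k₁τ) = e^(−0.885×2.91) = e^(−2.575) = 0.07613; e^(−k₂τ) = e^(−1.056) = 0.3477.
C_N = 0.885×1.40/(0.363−0.885) × (0.07613−0.3477) = (-2.374)×(-0.2716) = 0.6447 mol·L⁻¹.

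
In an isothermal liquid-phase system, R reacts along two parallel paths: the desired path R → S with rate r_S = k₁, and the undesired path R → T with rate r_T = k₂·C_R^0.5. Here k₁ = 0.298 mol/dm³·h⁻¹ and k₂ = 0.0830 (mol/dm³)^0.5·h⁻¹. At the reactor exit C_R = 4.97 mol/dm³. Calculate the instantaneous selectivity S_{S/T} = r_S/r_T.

1.61

S_{S/T} = r_S/r_T = (k₁)/(k₂·C_R^0.5) = (k₁/k₂)·C_R^-0.5.
= (0.298) / (0.0830×4.970^0.5) = 0.2980/0.1850 = 1.61.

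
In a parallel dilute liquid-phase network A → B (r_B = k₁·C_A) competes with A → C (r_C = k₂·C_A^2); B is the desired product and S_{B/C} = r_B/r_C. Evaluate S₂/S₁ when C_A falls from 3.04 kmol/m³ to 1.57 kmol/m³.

S_{B/C} = (k₁/k₂)·C_A⁻¹, so S₂/S₁ = (C_{A,2}/C_{A,1})⁻¹.
= 3.04/1.57 = 1.94.

1.94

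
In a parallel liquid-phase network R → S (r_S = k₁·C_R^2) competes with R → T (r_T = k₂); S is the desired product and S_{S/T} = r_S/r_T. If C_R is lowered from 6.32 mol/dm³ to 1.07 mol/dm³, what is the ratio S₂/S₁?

0.0287

S_{S/T} = (k₁/k₂)·C_R^2, so S₂/S₁ = (C_{R,2}/C_{R,1})^2.
= (1.07/6.32)^2 = (0.1693)^2 = 0.0287.
Selectivity toward S falls as C_R falls — high-concentration operation is favoured.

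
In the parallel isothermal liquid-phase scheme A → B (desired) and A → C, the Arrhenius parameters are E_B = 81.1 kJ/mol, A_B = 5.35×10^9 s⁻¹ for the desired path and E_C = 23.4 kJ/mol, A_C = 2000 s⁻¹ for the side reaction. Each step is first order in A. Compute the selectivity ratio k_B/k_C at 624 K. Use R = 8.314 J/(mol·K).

Since both paths have the same order in A, the concentration cancels and S_{B/C} = k_B/k_C = (A_B/A_C)·exp[(E_C−E_B)/(RT)].
(E_C−E_B)/(RT) = (23.4−81.1)×10³/(8.314×624) = -57700/5188 = -11.12.
k_B/k_C = (5.35×10^9/2000)·exp(-11.12) = 2.675×10^6 × 1.478×10^-5 = 39.5.

39.5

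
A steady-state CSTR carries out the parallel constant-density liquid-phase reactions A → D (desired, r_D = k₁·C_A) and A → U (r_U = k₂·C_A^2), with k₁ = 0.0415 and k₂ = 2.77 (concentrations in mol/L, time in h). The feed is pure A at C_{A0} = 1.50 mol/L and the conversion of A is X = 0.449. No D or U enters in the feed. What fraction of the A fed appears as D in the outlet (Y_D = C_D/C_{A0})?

0.00799

Exit C_A = C_{A0}(1−X) = 1.50×0.551 = 0.8265 mol/L.
Rates in a CSTR are evaluated at the outlet concentration: r_D = 0.0415×0.8265 = 0.03430, r_U = 2.77×0.8265^2 = 1.892.
Fraction of consumed A going to D: r_D/(r_D+r_U) = 0.01780.
C_D = 0.01780·C_{A0}·X = 0.01780×1.50×0.449 = 0.0120 mol/L; Y_D = C_D/C_{A0} = 0.00799.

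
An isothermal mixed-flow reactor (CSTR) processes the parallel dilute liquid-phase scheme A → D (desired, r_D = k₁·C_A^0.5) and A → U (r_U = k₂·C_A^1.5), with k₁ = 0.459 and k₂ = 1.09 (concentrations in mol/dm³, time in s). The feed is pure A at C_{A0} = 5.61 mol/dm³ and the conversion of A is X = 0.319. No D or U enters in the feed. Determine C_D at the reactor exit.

Exit C_A = C_{A0}(1−X) = 5.61×0.681 = 3.820 mol/dm³.
Rates in a CSTR are evaluated at the outlet concentration: r_D = 0.459×3.820^0.5 = 0.8972, r_U = 1.09×3.820^1.5 = 8.139.
Fraction of consumed A going to D: r_D/(r_D+r_U) = 0.09928.
C_D = 0.09928·C_{A0}·X = 0.09928×5.61×0.319 = 0.178 mol/dm³.

0.178 mol/dm³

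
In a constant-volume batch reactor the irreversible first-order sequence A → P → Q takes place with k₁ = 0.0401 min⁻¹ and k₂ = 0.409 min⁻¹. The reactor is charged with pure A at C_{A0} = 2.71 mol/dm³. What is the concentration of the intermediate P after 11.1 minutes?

The intermediate concentration in a first-order A→B→C sequence is C_P = k₁C_{A0}(e^(−k₁t) − e^(−k₂t))/(k₂−k₁).
e^(−k₁t) = e^(−0.0401×11.1) = e^(−0.4451) = 0.6408; e^(−k₂t) = e^(−4.540) = 0.01067.
C_P = 0.0401×2.71/(0.409−0.0401) × (0.6408−0.01067) = 0.2946×0.6301 = 0.1856 mol/dm³.

0.186 mol/dm³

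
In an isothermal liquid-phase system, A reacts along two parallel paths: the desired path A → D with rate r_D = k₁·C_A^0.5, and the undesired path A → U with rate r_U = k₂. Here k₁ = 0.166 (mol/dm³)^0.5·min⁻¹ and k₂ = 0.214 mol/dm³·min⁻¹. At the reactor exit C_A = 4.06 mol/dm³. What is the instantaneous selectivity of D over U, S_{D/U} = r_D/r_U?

1.56

S_{D/U} = r_D/r_U = (k₁·C_A^0.5)/(k₂) = (k₁/k₂)·C_A^0.5.
= (0.166×4.060^0.5) / (0.214) = 0.3345/0.2140 = 1.56.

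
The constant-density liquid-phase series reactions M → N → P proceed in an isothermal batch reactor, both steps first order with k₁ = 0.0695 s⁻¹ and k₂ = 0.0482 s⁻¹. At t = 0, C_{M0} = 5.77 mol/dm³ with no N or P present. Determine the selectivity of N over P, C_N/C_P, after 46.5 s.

For first-order series with pure M initially, C_N(t) = k₁C_{M0}/(k₂−k₁)·(e^(−k₁t) − e^(−k₂t)).
e^(−k₁t) = e^(−0.0695×46.5) = e^(−3.232) = 0.03949; e^(−k₂t) = e^(−2.241) = 0.1063.
C_N = 0.0695×5.77/(0.0482−0.0695) × (0.03949−0.1063) = (-18.83)×(-0.06683) = 1.258 mol/dm³.
C_M = C_{M0}e^(−k₁t) = 0.2278 mol/dm³, so C_P = C_{M0}−C_M−C_N = 4.284 mol/dm³; C_N/C_P = 0.294.

0.294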